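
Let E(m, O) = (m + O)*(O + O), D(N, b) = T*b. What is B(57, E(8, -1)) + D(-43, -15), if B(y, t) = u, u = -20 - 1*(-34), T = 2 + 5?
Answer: -91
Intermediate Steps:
T = 7
D(N, b) = 7*b
E(m, O) = 2*O*(O + m) (E(m, O) = (O + m)*(2*O) = 2*O*(O + m))
u = 14 (u = -20 + 34 = 14)
B(y, t) = 14
B(57, E(8, -1)) + D(-43, -15) = 14 + 7*(-15) = 14 - 105 = -91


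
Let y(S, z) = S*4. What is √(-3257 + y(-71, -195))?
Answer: I*√3541 ≈ 59.506*I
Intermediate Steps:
y(S, z) = 4*S
√(-3257 + y(-71, -195)) = √(-3257 + 4*(-71)) = √(-3257 - 284) = √(-3541) = I*√3541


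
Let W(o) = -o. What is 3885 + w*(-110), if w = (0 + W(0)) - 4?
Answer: 4325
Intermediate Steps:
w = -4 (w = (0 - 1*0) - 4 = (0 + 0) - 4 = 0 - 4 = -4)
3885 + w*(-110) = 3885 - 4*(-110) = 3885 + 440 = 4325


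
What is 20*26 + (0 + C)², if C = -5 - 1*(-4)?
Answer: 521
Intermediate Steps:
C = -1 (C = -5 + 4 = -1)
20*26 + (0 + C)² = 20*26 + (0 - 1)² = 520 + (-1)² = 520 + 1 = 521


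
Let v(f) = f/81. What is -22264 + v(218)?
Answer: -1803166/81 ≈ -22261.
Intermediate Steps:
v(f) = f/81 (v(f) = f*(1/81) = f/81)
-22264 + v(218) = -22264 + (1/81)*218 = -22264 + 218/81 = -1803166/81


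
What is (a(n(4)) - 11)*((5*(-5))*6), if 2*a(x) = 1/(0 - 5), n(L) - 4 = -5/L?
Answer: 1665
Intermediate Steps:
n(L) = 4 - 5/L
a(x) = -1/10 (a(x) = 1/(2*(0 - 5)) = (1/2)/(-5) = (1/2)*(-1/5) = -1/10)
(a(n(4)) - 11)*((5*(-5))*6) = (-1/10 - 11)*((5*(-5))*6) = -(-555)*6/2 = -111/10*(-150) = 1665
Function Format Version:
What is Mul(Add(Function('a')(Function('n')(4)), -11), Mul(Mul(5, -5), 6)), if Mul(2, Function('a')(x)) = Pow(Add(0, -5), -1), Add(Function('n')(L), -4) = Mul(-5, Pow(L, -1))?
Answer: 1665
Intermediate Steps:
Function('n')(L) = Add(4, Mul(-5, Pow(L, -1)))
Function('a')(x) = Rational(-1, 10) (Function('a')(x) = Mul(Rational(1, 2), Pow(Add(0, -5), -1)) = Mul(Rational(1, 2), Pow(-5, -1)) = Mul(Rational(1, 2), Rational(-1, 5)) = Rational(-1, 10))
Mul(Add(Function('a')(Function('n')(4)), -11), Mul(Mul(5, -5), 6)) = Mul(Add(Rational(-1, 10), -11), Mul(Mul(5, -5), 6)) = Mul(Rational(-111, 10), Mul(-25, 6)) = Mul(Rational(-111, 10), -150) = 1665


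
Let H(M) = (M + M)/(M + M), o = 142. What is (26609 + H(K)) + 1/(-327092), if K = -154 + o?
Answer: 8703918119/327092 ≈ 26610.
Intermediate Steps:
K = -12 (K = -154 + 142 = -12)
H(M) = 1 (H(M) = (2*M)/((2*M)) = (2*M)*(1/(2*M)) = 1)
(26609 + H(K)) + 1/(-327092) = (26609 + 1) + 1/(-327092) = 26610 - 1/327092 = 8703918119/327092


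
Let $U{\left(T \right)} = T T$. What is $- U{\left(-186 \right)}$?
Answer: $-34596$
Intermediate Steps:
$U{\left(T \right)} = T^{2}$
$- U{\left(-186 \right)} = - \left(-186\right)^{2} = \left(-1\right) 34596 = -34596$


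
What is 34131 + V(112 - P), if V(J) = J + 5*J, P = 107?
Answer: 34161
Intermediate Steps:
V(J) = 6*J
34131 + V(112 - P) = 34131 + 6*(112 - 1*107) = 34131 + 6*(112 - 107) = 34131 + 6*5 = 34131 + 30 = 34161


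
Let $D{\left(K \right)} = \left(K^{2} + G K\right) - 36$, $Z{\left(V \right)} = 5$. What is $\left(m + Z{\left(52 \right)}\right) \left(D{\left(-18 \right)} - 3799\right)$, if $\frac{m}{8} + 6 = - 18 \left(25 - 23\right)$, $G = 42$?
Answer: $1412377$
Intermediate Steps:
$m = -336$ ($m = -48 + 8 \left(- 18 \left(25 - 23\right)\right) = -48 + 8 \left(\left(-18\right) 2\right) = -48 + 8 \left(-36\right) = -48 - 288 = -336$)
$D{\left(K \right)} = -36 + K^{2} + 42 K$ ($D{\left(K \right)} = \left(K^{2} + 42 K\right) - 36 = -36 + K^{2} + 42 K$)
$\left(m + Z{\left(52 \right)}\right) \left(D{\left(-18 \right)} - 3799\right) = \left(-336 + 5\right) \left(\left(-36 + \left(-18\right)^{2} + 42 \left(-18\right)\right) - 3799\right) = - 331 \left(\left(-36 + 324 - 756\right) - 3799\right) = - 331 \left(-468 - 3799\right) = \left(-331\right) \left(-4267\right) = 1412377$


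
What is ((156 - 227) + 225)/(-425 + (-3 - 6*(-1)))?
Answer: -77/211 ≈ -0.36493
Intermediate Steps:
((156 - 227) + 225)/(-425 + (-3 - 6*(-1))) = (-71 + 225)/(-425 + (-3 + 6)) = 154/(-425 + 3) = 154/(-422) = 154*(-1/422) = -77/211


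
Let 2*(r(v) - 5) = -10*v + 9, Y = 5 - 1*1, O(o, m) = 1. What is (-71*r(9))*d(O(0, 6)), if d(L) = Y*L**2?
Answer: 10082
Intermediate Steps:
Y = 4 (Y = 5 - 1 = 4)
d(L) = 4*L**2
r(v) = 19/2 - 5*v (r(v) = 5 + (-10*v + 9)/2 = 5 + (9 - 10*v)/2 = 5 + (9/2 - 5*v) = 19/2 - 5*v)
(-71*r(9))*d(O(0, 6)) = (-71*(19/2 - 5*9))*(4*1**2) = (-71*(19/2 - 45))*(4*1) = -71*(-71/2)*4 = (5041/2)*4 = 10082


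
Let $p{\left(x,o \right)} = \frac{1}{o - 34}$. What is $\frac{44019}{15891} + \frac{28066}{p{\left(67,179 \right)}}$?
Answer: $\frac{21556526963}{5297} \approx 4.0696 \cdot 10^{6}$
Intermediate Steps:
$p{\left(x,o \right)} = \frac{1}{-34 + o}$
$\frac{44019}{15891} + \frac{28066}{p{\left(67,179 \right)}} = \frac{44019}{15891} + \frac{28066}{\frac{1}{-34 + 179}} = 44019 \cdot \frac{1}{15891} + \frac{28066}{\frac{1}{145}} = \frac{14673}{5297} + 28066 \frac{1}{\frac{1}{145}} = \frac{14673}{5297} + 28066 \cdot 145 = \frac{14673}{5297} + 4069570 = \frac{21556526963}{5297}$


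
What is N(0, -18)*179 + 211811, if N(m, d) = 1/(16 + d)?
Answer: 423443/2 ≈ 2.1172e+5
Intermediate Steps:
N(0, -18)*179 + 211811 = 179/(16 - 18) + 211811 = 179/(-2) + 211811 = -1/2*179 + 211811 = -179/2 + 211811 = 423443/2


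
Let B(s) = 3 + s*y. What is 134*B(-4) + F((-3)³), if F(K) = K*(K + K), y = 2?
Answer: 788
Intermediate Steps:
B(s) = 3 + 2*s (B(s) = 3 + s*2 = 3 + 2*s)
F(K) = 2*K² (F(K) = K*(2*K) = 2*K²)
134*B(-4) + F((-3)³) = 134*(3 + 2*(-4)) + 2*((-3)³)² = 134*(3 - 8) + 2*(-27)² = 134*(-5) + 2*729 = -670 + 1458 = 788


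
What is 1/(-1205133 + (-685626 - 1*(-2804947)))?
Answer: 1/914188 ≈ 1.0939e-6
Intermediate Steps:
1/(-1205133 + (-685626 - 1*(-2804947))) = 1/(-1205133 + (-685626 + 2804947)) = 1/(-1205133 + 2119321) = 1/914188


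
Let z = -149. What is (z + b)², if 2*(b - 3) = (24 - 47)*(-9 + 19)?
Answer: 68121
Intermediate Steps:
b = -112 (b = 3 + ((24 - 47)*(-9 + 19))/2 = 3 + (-23*10)/2 = 3 + (½)*(-230) = 3 - 115 = -112)
(z + b)² = (-149 - 112)² = (-261)² = 68121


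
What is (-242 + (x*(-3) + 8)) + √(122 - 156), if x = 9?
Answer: -261 + I*√34 ≈ -261.0 + 5.831*I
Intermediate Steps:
(-242 + (x*(-3) + 8)) + √(122 - 156) = (-242 + (9*(-3) + 8)) + √(122 - 156) = (-242 + (-27 + 8)) + √(-34) = (-242 - 19) + I*√34 = -261 + I*√34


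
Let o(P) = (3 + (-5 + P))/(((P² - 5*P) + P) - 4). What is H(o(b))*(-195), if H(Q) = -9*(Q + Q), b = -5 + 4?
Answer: -10530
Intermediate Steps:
b = -1
o(P) = (-2 + P)/(-4 + P² - 4*P) (o(P) = (-2 + P)/((P² - 4*P) - 4) = (-2 + P)/(-4 + P² - 4*P))
H(Q) = -18*Q
H(o(b))*(-195) = -18*(2 - 1*(-1))/(4 - 1*(-1)² + 4*(-1))*(-195) = -18*(2 + 1)/(4 - 1*1 - 4)*(-195) = -18*3/(4 - 1 - 4)*(-195) = -18*3/(-1)*(-195) = -(-18)*3*(-195) = -18*(-3)*(-195) = 54*(-195) = -10530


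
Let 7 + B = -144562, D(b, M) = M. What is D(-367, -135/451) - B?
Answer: 65200484/451 ≈ 1.4457e+5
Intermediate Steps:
B = -144569 (B = -7 - 144562 = -144569)
D(-367, -135/451) - B = -135/451 - 1*(-144569) = -135*1/451 + 144569 = -135/451 + 144569 = 65200484/451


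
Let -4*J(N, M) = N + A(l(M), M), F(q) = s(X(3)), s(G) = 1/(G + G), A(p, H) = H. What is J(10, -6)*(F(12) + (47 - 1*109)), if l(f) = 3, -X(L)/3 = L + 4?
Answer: 2605/42 ≈ 62.024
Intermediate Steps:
X(L) = -12 - 3*L (X(L) = -3*(L + 4) = -3*(4 + L) = -12 - 3*L)
s(G) = 1/(2*G)
F(q) = -1/42 (F(q) = 1/(2*(-12 - 3*3)) = 1/(2*(-12 - 9)) = (½)/(-21) = (½)*(-1/21) = -1/42)
J(N, M) = -M/4 - N/4 (J(N, M) = -(N + M)/4 = -(M + N)/4 = -M/4 - N/4)
J(10, -6)*(F(12) + (47 - 1*109)) = (-¼*(-6) - ¼*10)*(-1/42 + (47 - 1*109)) = (3/2 - 5/2)*(-1/42 + (47 - 109)) = -(-1/42 - 62) = -1*(-2605/42) = 2605/42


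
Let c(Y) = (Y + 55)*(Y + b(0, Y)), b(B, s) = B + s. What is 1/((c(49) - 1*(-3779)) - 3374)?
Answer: 1/10597 ≈ 9.4366e-5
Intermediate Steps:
c(Y) = 2*Y*(55 + Y) (c(Y) = (Y + 55)*(Y + (0 + Y)) = (55 + Y)*(Y + Y) = (55 + Y)*(2*Y) = 2*Y*(55 + Y))
1/((c(49) - 1*(-3779)) - 3374) = 1/((2*49*(55 + 49) - 1*(-3779)) - 3374) = 1/((2*49*104 + 3779) - 3374) = 1/((10192 + 3779) - 3374) = 1/(13971 - 3374) = 1/10597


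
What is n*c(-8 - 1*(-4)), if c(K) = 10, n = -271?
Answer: -2710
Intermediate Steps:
n*c(-8 - 1*(-4)) = -271*10 = -2710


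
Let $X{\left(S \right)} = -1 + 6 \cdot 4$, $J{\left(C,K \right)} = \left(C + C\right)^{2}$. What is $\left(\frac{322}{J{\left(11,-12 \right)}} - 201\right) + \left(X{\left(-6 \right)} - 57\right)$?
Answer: $- \frac{56709}{242} \approx -234.33$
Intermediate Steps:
$J{\left(C,K \right)} = 4 C^{2}$ ($J{\left(C,K \right)} = \left(2 C\right)^{2} = 4 C^{2}$)
$X{\left(S \right)} = 23$ ($X{\left(S \right)} = -1 + 24 = 23$)
$\left(\frac{322}{J{\left(11,-12 \right)}} - 201\right) + \left(X{\left(-6 \right)} - 57\right) = \left(\frac{322}{4 \cdot 11^{2}} - 201\right) + \left(23 - 57\right) = \left(\frac{322}{4 \cdot 121} - 201\right) - 34 = \left(\frac{322}{484} - 201\right) - 34 = \left(322 \cdot \frac{1}{484} - 201\right) - 34 = \left(\frac{161}{242} - 201\right) - 34 = - \frac{48481}{242} - 34 = - \frac{56709}{242}$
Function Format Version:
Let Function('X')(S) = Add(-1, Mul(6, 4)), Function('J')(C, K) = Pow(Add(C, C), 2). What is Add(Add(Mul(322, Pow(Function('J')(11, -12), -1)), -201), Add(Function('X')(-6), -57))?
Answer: Rational(-56709, 242) ≈ -234.33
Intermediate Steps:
Function('J')(C, K) = Mul(4, Pow(C, 2)) (Function('J')(C, K) = Pow(Mul(2, C), 2) = Mul(4, Pow(C, 2)))
Function('X')(S) = 23 (Function('X')(S) = Add(-1, 24) = 23)
Add(Add(Mul(322, Pow(Function('J')(11, -12), -1)), -201), Add(Function('X')(-6), -57)) = Add(Add(Mul(322, Pow(Mul(4, Pow(11, 2)), -1)), -201), Add(23, -57)) = Add(Add(Mul(322, Pow(Mul(4, 121), -1)), -201), -34) = Add(Add(Mul(322, Pow(484, -1)), -201), -34) = Add(Add(Mul(322, Rational(1, 484)), -201), -34) = Add(Add(Rational(161, 242), -201), -34) = Add(Rational(-48481, 242), -34) = Rational(-56709, 242)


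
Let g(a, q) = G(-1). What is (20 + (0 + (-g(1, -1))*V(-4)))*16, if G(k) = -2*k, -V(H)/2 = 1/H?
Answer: 304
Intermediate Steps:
V(H) = -2/H
g(a, q) = 2 (g(a, q) = -2*(-1) = 2)
(20 + (0 + (-g(1, -1))*V(-4)))*16 = (20 + (0 + (-1*2)*(-2/(-4))))*16 = (20 + (0 - (-4)*(-1)/4))*16 = (20 + (0 - 2*1/2))*16 = (20 + (0 - 1))*16 = (20 - 1)*16 = 19*16 = 304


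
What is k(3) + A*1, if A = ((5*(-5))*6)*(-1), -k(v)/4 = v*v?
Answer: 114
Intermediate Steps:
k(v) = -4*v² (k(v) = -4*v*v = -4*v²)
A = 150 (A = -25*6*(-1) = -150*(-1) = 150)
k(3) + A*1 = -4*3² + 150*1 = -4*9 + 150 = -36 + 150 = 114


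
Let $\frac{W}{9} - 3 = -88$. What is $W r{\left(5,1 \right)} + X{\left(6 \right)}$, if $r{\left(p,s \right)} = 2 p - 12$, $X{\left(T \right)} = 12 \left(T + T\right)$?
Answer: $1674$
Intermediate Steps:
$W = -765$ ($W = 27 + 9 \left(-88\right) = 27 - 792 = -765$)
$X{\left(T \right)} = 24 T$ ($X{\left(T \right)} = 12 \cdot 2 T = 24 T$)
$r{\left(p,s \right)} = -12 + 2 p$
$W r{\left(5,1 \right)} + X{\left(6 \right)} = - 765 \left(-12 + 2 \cdot 5\right) + 24 \cdot 6 = - 765 \left(-12 + 10\right) + 144 = \left(-765\right) \left(-2\right) + 144 = 1530 + 144 = 1674$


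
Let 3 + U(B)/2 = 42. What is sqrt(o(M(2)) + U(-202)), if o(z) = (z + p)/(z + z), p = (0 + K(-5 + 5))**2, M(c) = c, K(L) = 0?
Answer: sqrt(314)/2 ≈ 8.8600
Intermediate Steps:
p = 0 (p = (0 + 0)**2 = 0**2 = 0)
U(B) = 78 (U(B) = -6 + 2*42 = -6 + 84 = 78)
o(z) = 1/2 (o(z) = (z + 0)/(z + z) = z/((2*z)) = z*(1/(2*z)) = 1/2)
sqrt(o(M(2)) + U(-202)) = sqrt(1/2 + 78) = sqrt(157/2) = sqrt(314)/2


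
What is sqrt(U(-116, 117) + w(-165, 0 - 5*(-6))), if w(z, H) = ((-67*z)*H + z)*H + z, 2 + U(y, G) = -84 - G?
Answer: sqrt(9944182) ≈ 3153.4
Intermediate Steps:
U(y, G) = -86 - G (U(y, G) = -2 + (-84 - G) = -86 - G)
w(z, H) = z + H*(z - 67*H*z) (w(z, H) = (-67*H*z + z)*H + z = (z - 67*H*z)*H + z = H*(z - 67*H*z) + z = z + H*(z - 67*H*z))
sqrt(U(-116, 117) + w(-165, 0 - 5*(-6))) = sqrt((-86 - 1*117) - 165*(1 + (0 - 5*(-6)) - 67*(0 - 5*(-6))**2)) = sqrt((-86 - 117) - 165*(1 + (0 + 30) - 67*(0 + 30)**2)) = sqrt(-203 - 165*(1 + 30 - 67*30**2)) = sqrt(-203 - 165*(1 + 30 - 67*900)) = sqrt(-203 - 165*(1 + 30 - 60300)) = sqrt(-203 - 165*(-60269)) = sqrt(-203 + 9944385) = sqrt(9944182)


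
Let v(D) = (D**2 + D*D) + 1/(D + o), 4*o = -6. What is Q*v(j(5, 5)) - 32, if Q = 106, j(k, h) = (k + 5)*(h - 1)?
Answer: 26116148/77 ≈ 3.3917e+5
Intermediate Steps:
o = -3/2 (o = (1/4)*(-6) = -3/2 ≈ -1.5000)
j(k, h) = (-1 + h)*(5 + k) (j(k, h) = (5 + k)*(-1 + h) = (-1 + h)*(5 + k))
v(D) = 1/(-3/2 + D) + 2*D**2 (v(D) = (D**2 + D*D) + 1/(D - 3/2) = (D**2 + D**2) + 1/(-3/2 + D) = 2*D**2 + 1/(-3/2 + D) = 1/(-3/2 + D) + 2*D**2)
Q*v(j(5, 5)) - 32 = 106*(2*(1 - 3*(-5 - 1*5 + 5*5 + 5*5)**2 + 2*(-5 - 1*5 + 5*5 + 5*5)**3)/(-3 + 2*(-5 - 1*5 + 5*5 + 5*5))) - 32 = 106*(2*(1 - 3*(-5 - 5 + 25 + 25)**2 + 2*(-5 - 5 + 25 + 25)**3)/(-3 + 2*(-5 - 5 + 25 + 25))) - 32 = 106*(2*(1 - 3*40**2 + 2*40**3)/(-3 + 2*40)) - 32 = 106*(2*(1 - 3*1600 + 2*64000)/(-3 + 80)) - 32 = 106*(2*(1 - 4800 + 128000)/77) - 32 = 106*(2*(1/77)*123201) - 32 = 106*(246402/77) - 32 = 26118612/77 - 32 = 26116148/77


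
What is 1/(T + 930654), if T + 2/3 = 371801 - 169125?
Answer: 3/3399988 ≈ 8.8236e-7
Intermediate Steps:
T = 608026/3 (T = -⅔ + (371801 - 169125) = -⅔ + 202676 = 608026/3 ≈ 2.0268e+5)
1/(T + 930654) = 1/(608026/3 + 930654) = 1/(3399988/3) = 3/3399988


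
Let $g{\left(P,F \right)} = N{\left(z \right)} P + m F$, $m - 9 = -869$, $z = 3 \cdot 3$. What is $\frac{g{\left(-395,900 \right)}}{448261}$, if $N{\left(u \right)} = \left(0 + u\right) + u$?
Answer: $- \frac{71010}{40751} \approx -1.7425$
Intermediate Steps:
$z = 9$
$m = -860$ ($m = 9 - 869 = -860$)
$N{\left(u \right)} = 2 u$ ($N{\left(u \right)} = u + u = 2 u$)
$g{\left(P,F \right)} = - 860 F + 18 P$ ($g{\left(P,F \right)} = 2 \cdot 9 P - 860 F = 18 P - 860 F = - 860 F + 18 P$)
$\frac{g{\left(-395,900 \right)}}{448261} = \frac{\left(-860\right) 900 + 18 \left(-395\right)}{448261} = \left(-774000 - 7110\right) \frac{1}{448261} = \left(-781110\right) \frac{1}{448261} = - \frac{71010}{40751}$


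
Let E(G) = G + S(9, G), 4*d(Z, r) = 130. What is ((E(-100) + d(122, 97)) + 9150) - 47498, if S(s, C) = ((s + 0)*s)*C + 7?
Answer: -93017/2 ≈ -46509.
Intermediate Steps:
d(Z, r) = 65/2 (d(Z, r) = (¼)*130 = 65/2)
S(s, C) = 7 + C*s² (S(s, C) = (s*s)*C + 7 = s²*C + 7 = C*s² + 7 = 7 + C*s²)
E(G) = 7 + 82*G (E(G) = G + (7 + G*9²) = G + (7 + G*81) = G + (7 + 81*G) = 7 + 82*G)
((E(-100) + d(122, 97)) + 9150) - 47498 = (((7 + 82*(-100)) + 65/2) + 9150) - 47498 = (((7 - 8200) + 65/2) + 9150) - 47498 = ((-8193 + 65/2) + 9150) - 47498 = (-16321/2 + 9150) - 47498 = 1979/2 - 47498 = -93017/2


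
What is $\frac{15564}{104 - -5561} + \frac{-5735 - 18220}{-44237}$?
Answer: $\frac{824209743}{250602605} \approx 3.2889$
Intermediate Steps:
$\frac{15564}{104 - -5561} + \frac{-5735 - 18220}{-44237} = \frac{15564}{104 + 5561} - - \frac{23955}{44237} = \frac{15564}{5665} + \frac{23955}{44237} = \frac{824209743}{250602605}$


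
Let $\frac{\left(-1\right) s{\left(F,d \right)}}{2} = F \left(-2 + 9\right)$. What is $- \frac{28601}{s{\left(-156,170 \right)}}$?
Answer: $- \frac{28601}{2184} \approx -13.096$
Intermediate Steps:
$s{\left(F,d \right)} = - 14 F$ ($s{\left(F,d \right)} = - 2 F \left(-2 + 9\right) = - 2 F 7 = - 2 \cdot 7 F = - 14 F$)
$- \frac{28601}{s{\left(-156,170 \right)}} = - \frac{28601}{\left(-14\right) \left(-156\right)} = - \frac{28601}{2184}$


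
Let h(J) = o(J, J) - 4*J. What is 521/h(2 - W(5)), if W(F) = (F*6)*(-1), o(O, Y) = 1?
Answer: -521/127 ≈ -4.1024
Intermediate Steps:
W(F) = -6*F (W(F) = (6*F)*(-1) = -6*F)
h(J) = 1 - 4*J
521/h(2 - W(5)) = 521/(1 - 4*(2 - (-6)*5)) = 521/(1 - 4*(2 - 1*(-30))) = 521/(1 - 4*(2 + 30)) = 521/(1 - 4*32) = 521/(1 - 128) = 521/(-127) = 521*(-1/127) = -521/127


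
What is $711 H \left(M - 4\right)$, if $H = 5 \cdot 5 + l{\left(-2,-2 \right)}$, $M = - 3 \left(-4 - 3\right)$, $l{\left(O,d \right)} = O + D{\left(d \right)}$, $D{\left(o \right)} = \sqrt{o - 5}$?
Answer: $278001 + 12087 i \sqrt{7} \approx 2.78 \cdot 10^{5} + 31979.0 i$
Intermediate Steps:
$D{\left(o \right)} = \sqrt{-5 + o}$
$l{\left(O,d \right)} = O + \sqrt{-5 + d}$
$M = 21$ ($M = \left(-3\right) \left(-7\right) = 21$)
$H = 23 + i \sqrt{7}$ ($H = 5 \cdot 5 - \left(2 - \sqrt{-5 - 2}\right) = 25 - \left(2 - \sqrt{-7}\right) = 25 - \left(2 - i \sqrt{7}\right) = 23 + i \sqrt{7} \approx 23.0 + 2.6458 i$)
$711 H \left(M - 4\right) = 711 \left(23 + i \sqrt{7}\right) \left(21 - 4\right) = 711 \left(23 + i \sqrt{7}\right) 17 = 711 \left(391 + 17 i \sqrt{7}\right) = 278001 + 12087 i \sqrt{7}$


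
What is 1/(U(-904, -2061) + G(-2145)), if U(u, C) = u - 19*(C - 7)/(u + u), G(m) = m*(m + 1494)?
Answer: 452/630752109 ≈ 7.1660e-7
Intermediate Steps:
G(m) = m*(1494 + m)
U(u, C) = u - 19*(-7 + C)/(2*u)
1/(U(-904, -2061) + G(-2145)) = 1/((½)*(133 - 19*(-2061) + 2*(-904)²)/(-904) - 2145*(1494 - 2145)) = 1/((½)*(-1/904)*(133 + 39159 + 2*817216) - 2145*(-651)) = 1/((½)*(-1/904)*(133 + 39159 + 1634432) + 1396395) = 1/((½)*(-1/904)*1673724 + 1396395) = 1/(-418431/452 + 1396395) = 1/(630752109/452) = 452/630752109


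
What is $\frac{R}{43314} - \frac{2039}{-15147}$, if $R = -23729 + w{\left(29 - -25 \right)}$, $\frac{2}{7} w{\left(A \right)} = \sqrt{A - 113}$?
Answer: $- \frac{90368639}{218692386} + \frac{7 i \sqrt{59}}{86628} \approx -0.41322 + 0.00062068 i$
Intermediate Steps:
$w{\left(A \right)} = \frac{7 \sqrt{-113 + A}}{2}$ ($w{\left(A \right)} = \frac{7 \sqrt{A - 113}}{2} = \frac{7 \sqrt{-113 + A}}{2}$)
$R = -23729 + \frac{7 i \sqrt{59}}{2}$ ($R = -23729 + \frac{7 \sqrt{-113 + \left(29 - -25\right)}}{2} = -23729 + \frac{7 \sqrt{-113 + \left(29 + 25\right)}}{2} = -23729 + \frac{7 \sqrt{-113 + 54}}{2} = -23729 + \frac{7 \sqrt{-59}}{2} = -23729 + \frac{7 i \sqrt{59}}{2} \approx -23729.0 + 26.884 i$)
$\frac{R}{43314} - \frac{2039}{-15147} = \frac{-23729 + \frac{7 i \sqrt{59}}{2}}{43314} - \frac{2039}{-15147} = \left(-23729 + \frac{7 i \sqrt{59}}{2}\right) \frac{1}{43314} - - \frac{2039}{15147} = \left(- \frac{23729}{43314} + \frac{7 i \sqrt{59}}{86628}\right) + \frac{2039}{15147} = - \frac{90368639}{218692386} + \frac{7 i \sqrt{59}}{86628}$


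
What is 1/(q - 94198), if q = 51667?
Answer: -1/42531 ≈ -2.3512e-5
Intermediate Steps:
1/(q - 94198) = 1/(51667 - 94198) = 1/(-42531) = -1/42531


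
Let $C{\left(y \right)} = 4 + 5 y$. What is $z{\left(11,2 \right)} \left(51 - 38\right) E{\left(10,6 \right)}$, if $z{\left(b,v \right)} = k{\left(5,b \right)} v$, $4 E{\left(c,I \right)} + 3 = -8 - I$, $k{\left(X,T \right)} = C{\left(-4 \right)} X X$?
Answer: $44200$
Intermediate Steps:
$k{\left(X,T \right)} = - 16 X^{2}$ ($k{\left(X,T \right)} = \left(4 + 5 \left(-4\right)\right) X X = \left(4 - 20\right) X X = - 16 X X = - 16 X^{2}$)
$E{\left(c,I \right)} = - \frac{11}{4} - \frac{I}{4}$ ($E{\left(c,I \right)} = - \frac{3}{4} + \frac{-8 - I}{4} = - \frac{3}{4} - \left(2 + \frac{I}{4}\right) = - \frac{11}{4} - \frac{I}{4}$)
$z{\left(b,v \right)} = - 400 v$ ($z{\left(b,v \right)} = - 16 \cdot 5^{2} v = \left(-16\right) 25 v = - 400 v$)
$z{\left(11,2 \right)} \left(51 - 38\right) E{\left(10,6 \right)} = \left(-400\right) 2 \left(51 - 38\right) \left(- \frac{11}{4} - \frac{3}{2}\right) = - 800 \left(51 - 38\right) \left(- \frac{11}{4} - \frac{3}{2}\right) = \left(-800\right) 13 \left(- \frac{17}{4}\right) = \left(-10400\right) \left(- \frac{17}{4}\right) = 44200$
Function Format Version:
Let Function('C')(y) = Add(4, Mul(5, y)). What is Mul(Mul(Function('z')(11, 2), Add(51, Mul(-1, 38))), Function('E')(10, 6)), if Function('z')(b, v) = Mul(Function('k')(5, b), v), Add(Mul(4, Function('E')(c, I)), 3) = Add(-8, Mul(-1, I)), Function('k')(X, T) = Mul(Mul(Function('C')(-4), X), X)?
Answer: 44200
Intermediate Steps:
Function('k')(X, T) = Mul(-16, Pow(X, 2)) (Function('k')(X, T) = Mul(Mul(Add(4, Mul(5, -4)), X), X) = Mul(Mul(Add(4, -20), X), X) = Mul(Mul(-16, X), X) = Mul(-16, Pow(X, 2)))
Function('E')(c, I) = Add(Rational(-11, 4), Mul(Rational(-1, 4), I)) (Function('E')(c, I) = Add(Rational(-3, 4), Mul(Rational(1, 4), Add(-8, Mul(-1, I)))) = Add(Rational(-3, 4), Add(-2, Mul(Rational(-1, 4), I))) = Add(Rational(-11, 4), Mul(Rational(-1, 4), I)))
Function('z')(b, v) = Mul(-400, v) (Function('z')(b, v) = Mul(Mul(-16, Pow(5, 2)), v) = Mul(Mul(-16, 25), v) = Mul(-400, v))
Mul(Mul(Function('z')(11, 2), Add(51, Mul(-1, 38))), Function('E')(10, 6)) = Mul(Mul(Mul(-400, 2), Add(51, Mul(-1, 38))), Add(Rational(-11, 4), Mul(Rational(-1, 4), 6))) = Mul(Mul(-800, Add(51, -38)), Add(Rational(-11, 4), Rational(-3, 2))) = Mul(Mul(-800, 13), Rational(-17, 4)) = Mul(-10400, Rational(-17, 4)) = 44200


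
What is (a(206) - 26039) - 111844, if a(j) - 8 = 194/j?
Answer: -14201028/103 ≈ -1.3787e+5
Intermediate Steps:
a(j) = 8 + 194/j
(a(206) - 26039) - 111844 = ((8 + 194/206) - 26039) - 111844 = ((8 + 194*(1/206)) - 26039) - 111844 = ((8 + 97/103) - 26039) - 111844 = (921/103 - 26039) - 111844 = -2681096/103 - 111844 = -14201028/103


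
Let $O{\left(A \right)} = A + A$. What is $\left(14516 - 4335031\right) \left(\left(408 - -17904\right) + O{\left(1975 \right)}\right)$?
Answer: $-96183304930$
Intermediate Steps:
$O{\left(A \right)} = 2 A$
$\left(14516 - 4335031\right) \left(\left(408 - -17904\right) + O{\left(1975 \right)}\right) = \left(14516 - 4335031\right) \left(\left(408 - -17904\right) + 2 \cdot 1975\right) = - 4320515 \left(\left(408 + 17904\right) + 3950\right) = - 4320515 \left(18312 + 3950\right) = \left(-4320515\right) 22262 = -96183304930$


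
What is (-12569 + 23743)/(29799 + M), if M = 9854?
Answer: 11174/39653 ≈ 0.28179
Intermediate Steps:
(-12569 + 23743)/(29799 + M) = (-12569 + 23743)/(29799 + 9854) = 11174/39653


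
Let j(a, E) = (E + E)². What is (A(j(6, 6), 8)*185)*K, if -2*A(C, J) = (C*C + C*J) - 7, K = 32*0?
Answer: 0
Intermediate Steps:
j(a, E) = 4*E² (j(a, E) = (2*E)² = 4*E²)
K = 0
A(C, J) = 7/2 - C²/2 - C*J/2 (A(C, J) = -((C*C + C*J) - 7)/2 = -((C² + C*J) - 7)/2 = -(-7 + C² + C*J)/2 = 7/2 - C²/2 - C*J/2)
(A(j(6, 6), 8)*185)*K = ((7/2 - (4*6²)²/2 - ½*4*6²*8)*185)*0 = ((7/2 - (4*36)²/2 - ½*4*36*8)*185)*0 = ((7/2 - ½*144² - ½*144*8)*185)*0 = ((7/2 - ½*20736 - 576)*185)*0 = ((7/2 - 10368 - 576)*185)*0 = -21881/2*185*0 = -4047985/2*0 = 0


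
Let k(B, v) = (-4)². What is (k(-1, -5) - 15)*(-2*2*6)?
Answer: -24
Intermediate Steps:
k(B, v) = 16
(k(-1, -5) - 15)*(-2*2*6) = (16 - 15)*(-2*2*6) = 1*(-4*6) = 1*(-24) = -24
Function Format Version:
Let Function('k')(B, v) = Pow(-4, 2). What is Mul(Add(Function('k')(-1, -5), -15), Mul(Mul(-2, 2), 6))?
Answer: -24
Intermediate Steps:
Function('k')(B, v) = 16
Mul(Add(Function('k')(-1, -5), -15), Mul(Mul(-2, 2), 6)) = Mul(Add(16, -15), Mul(Mul(-2, 2), 6)) = Mul(1, Mul(-4, 6)) = Mul(1, -24) = -24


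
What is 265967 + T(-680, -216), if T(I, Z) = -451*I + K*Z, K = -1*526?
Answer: 686263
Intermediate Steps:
K = -526
T(I, Z) = -526*Z - 451*I (T(I, Z) = -451*I - 526*Z = -526*Z - 451*I)
265967 + T(-680, -216) = 265967 + (-526*(-216) - 451*(-680)) = 265967 + (113616 + 306680) = 265967 + 420296 = 686263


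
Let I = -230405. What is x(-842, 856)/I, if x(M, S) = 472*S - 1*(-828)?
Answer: -80972/46081 ≈ -1.7572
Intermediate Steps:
x(M, S) = 828 + 472*S (x(M, S) = 472*S + 828 = 828 + 472*S)
x(-842, 856)/I = (828 + 472*856)/(-230405) = (828 + 404032)*(-1/230405) = 404860*(-1/230405) = -80972/46081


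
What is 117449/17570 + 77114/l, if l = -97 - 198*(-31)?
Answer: 42130661/2166130 ≈ 19.450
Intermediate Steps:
l = 6041 (l = -97 + 6138 = 6041)
117449/17570 + 77114/l = 117449/17570 + 77114/6041 = 42130661/2166130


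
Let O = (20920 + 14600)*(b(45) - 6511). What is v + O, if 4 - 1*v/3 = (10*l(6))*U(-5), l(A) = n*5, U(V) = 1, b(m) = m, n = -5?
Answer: -229671558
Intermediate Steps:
O = -229672320 (O = (20920 + 14600)*(45 - 6511) = 35520*(-6466) = -229672320)
l(A) = -25 (l(A) = -5*5 = -25)
v = 762 (v = 12 - 3*10*(-25) = 12 - (-750) = 12 - 3*(-250) = 12 + 750 = 762)
v + O = 762 - 229672320 = -229671558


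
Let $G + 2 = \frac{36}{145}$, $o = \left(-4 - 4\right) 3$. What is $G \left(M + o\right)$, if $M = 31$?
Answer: $- \frac{1778}{145} \approx -12.262$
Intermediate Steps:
$o = -24$ ($o = \left(-8\right) 3 = -24$)
$G = - \frac{254}{145}$ ($G = -2 + \frac{36}{145} = - \frac{254}{145} \approx -1.7517$)
$G \left(M + o\right) = - \frac{254 \left(31 - 24\right)}{145} = \left(- \frac{254}{145}\right) 7 = - \frac{1778}{145}$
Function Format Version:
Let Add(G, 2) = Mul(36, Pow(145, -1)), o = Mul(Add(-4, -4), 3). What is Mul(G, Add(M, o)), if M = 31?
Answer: Rational(-1778, 145) ≈ -12.262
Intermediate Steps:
o = -24 (o = Mul(-8, 3) = -24)
G = Rational(-254, 145) (G = Add(-2, Mul(36, Pow(145, -1))) = Add(-2, Mul(36, Rational(1, 145))) = Add(-2, Rational(36, 145)) = Rational(-254, 145) ≈ -1.7517)
Mul(G, Add(M, o)) = Mul(Rational(-254, 145), Add(31, -24)) = Mul(Rational(-254, 145), 7) = Rational(-1778, 145)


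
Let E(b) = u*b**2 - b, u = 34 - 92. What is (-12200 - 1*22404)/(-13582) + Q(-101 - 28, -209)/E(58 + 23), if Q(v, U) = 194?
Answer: 6584152484/2584783629 ≈ 2.5473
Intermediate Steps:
u = -58
E(b) = -b - 58*b**2 (E(b) = -58*b**2 - b = -b - 58*b**2)
(-12200 - 1*22404)/(-13582) + Q(-101 - 28, -209)/E(58 + 23) = (-12200 - 1*22404)/(-13582) + 194/(((58 + 23)*(-1 - 58*(58 + 23)))) = (-12200 - 22404)*(-1/13582) + 194/((81*(-1 - 58*81))) = -34604*(-1/13582) + 194/((81*(-1 - 4698))) = 17302/6791 + 194/((81*(-4699))) = 17302/6791 + 194/(-380619) = 17302/6791 + 194*(-1/380619) = 17302/6791 - 194/380619 = 6584152484/2584783629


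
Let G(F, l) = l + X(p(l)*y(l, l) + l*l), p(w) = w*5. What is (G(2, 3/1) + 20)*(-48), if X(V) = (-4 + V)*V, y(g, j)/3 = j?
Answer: -968784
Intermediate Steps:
y(g, j) = 3*j
p(w) = 5*w
X(V) = V*(-4 + V)
G(F, l) = l + 16*l²*(-4 + 16*l²) (G(F, l) = l + ((5*l)*(3*l) + l*l)*(-4 + ((5*l)*(3*l) + l*l)) = l + (15*l² + l²)*(-4 + (15*l² + l²)) = l + (16*l²)*(-4 + 16*l²) = l + 16*l²*(-4 + 16*l²))
(G(2, 3/1) + 20)*(-48) = ((3/1)*(1 - 192/1 + 256*(3/1)³) + 20)*(-48) = ((3*1)*(1 - 192 + 256*(3*1)³) + 20)*(-48) = (3*(1 - 64*3 + 256*3³) + 20)*(-48) = (3*(1 - 192 + 256*27) + 20)*(-48) = (3*(1 - 192 + 6912) + 20)*(-48) = (3*6721 + 20)*(-48) = (20163 + 20)*(-48) = 20183*(-48) = -968784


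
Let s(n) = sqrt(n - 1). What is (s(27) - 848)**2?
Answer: (848 - sqrt(26))**2 ≈ 7.1048e+5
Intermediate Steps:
s(n) = sqrt(-1 + n)
(s(27) - 848)**2 = (sqrt(-1 + 27) - 848)**2 = (sqrt(26) - 848)**2 = (-848 + sqrt(26))**2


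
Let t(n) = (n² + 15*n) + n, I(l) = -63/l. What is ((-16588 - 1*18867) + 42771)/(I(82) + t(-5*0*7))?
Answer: -599912/63 ≈ -9522.4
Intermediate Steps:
t(n) = n² + 16*n
((-16588 - 1*18867) + 42771)/(I(82) + t(-5*0*7)) = ((-16588 - 1*18867) + 42771)/(-63/82 + (-5*0*7)*(16 - 5*0*7)) = ((-16588 - 18867) + 42771)/(-63*1/82 + (0*7)*(16 + 0*7)) = (-35455 + 42771)/(-63/82 + 0*(16 + 0)) = 7316/(-63/82 + 0*16) = 7316/(-63/82 + 0) = 7316/(-63/82) = 7316*(-82/63) = -599912/63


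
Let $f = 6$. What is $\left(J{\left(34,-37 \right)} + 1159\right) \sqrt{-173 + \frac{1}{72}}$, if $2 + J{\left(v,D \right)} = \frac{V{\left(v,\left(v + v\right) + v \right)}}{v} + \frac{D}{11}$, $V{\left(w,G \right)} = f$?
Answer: $\frac{71921 i \sqrt{24910}}{748} \approx 15175.0 i$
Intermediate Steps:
$V{\left(w,G \right)} = 6$
$J{\left(v,D \right)} = -2 + \frac{6}{v} + \frac{D}{11}$ ($J{\left(v,D \right)} = -2 + \left(\frac{6}{v} + \frac{D}{11}\right) = -2 + \frac{6}{v} + \frac{D}{11}$)
$\left(J{\left(34,-37 \right)} + 1159\right) \sqrt{-173 + \frac{1}{72}} = \left(\left(-2 + \frac{6}{34} + \frac{1}{11} \left(-37\right)\right) + 1159\right) \sqrt{-173 + \frac{1}{72}} = \left(\left(-2 + 6 \cdot \frac{1}{34} - \frac{37}{11}\right) + 1159\right) \sqrt{-173 + \frac{1}{72}} = \left(\left(-2 + \frac{3}{17} - \frac{37}{11}\right) + 1159\right) \sqrt{- \frac{12455}{72}} = \left(- \frac{970}{187} + 1159\right) \frac{i \sqrt{24910}}{12} = \frac{215763 \frac{i \sqrt{24910}}{12}}{187} = \frac{71921 i \sqrt{24910}}{748}$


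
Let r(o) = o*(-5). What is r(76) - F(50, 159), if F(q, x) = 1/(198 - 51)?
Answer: -55861/147 ≈ -380.01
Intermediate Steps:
r(o) = -5*o
F(q, x) = 1/147
r(76) - F(50, 159) = -5*76 - 1*1/147 = -380 - 1/147 = -55861/147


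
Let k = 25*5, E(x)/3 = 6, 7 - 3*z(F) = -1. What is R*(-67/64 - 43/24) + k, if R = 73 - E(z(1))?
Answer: -5975/192 ≈ -31.120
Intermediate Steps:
z(F) = 8/3 (z(F) = 7/3 - ⅓*(-1) = 7/3 + ⅓ = 8/3)
E(x) = 18 (E(x) = 3*6 = 18)
R = 55 (R = 73 - 1*18 = 73 - 18 = 55)
k = 125
R*(-67/64 - 43/24) + k = 55*(-67/64 - 43/24) + 125 = 55*(-545/192) + 125 = -29975/192 + 125 = -5975/192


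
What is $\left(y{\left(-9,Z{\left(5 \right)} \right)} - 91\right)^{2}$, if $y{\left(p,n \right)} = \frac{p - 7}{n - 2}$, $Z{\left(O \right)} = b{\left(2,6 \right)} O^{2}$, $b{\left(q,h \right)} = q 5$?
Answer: $\frac{7969329}{961} \approx 8292.8$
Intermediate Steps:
$b{\left(q,h \right)} = 5 q$
$Z{\left(O \right)} = 10 O^{2}$ ($Z{\left(O \right)} = 5 \cdot 2 O^{2} = 10 O^{2}$)
$y{\left(p,n \right)} = \frac{-7 + p}{-2 + n}$
$\left(y{\left(-9,Z{\left(5 \right)} \right)} - 91\right)^{2} = \left(\frac{-7 - 9}{-2 + 10 \cdot 5^{2}} - 91\right)^{2} = \left(\frac{1}{-2 + 10 \cdot 25} \left(-16\right) - 91\right)^{2} = \left(\frac{1}{-2 + 250} \left(-16\right) - 91\right)^{2} = \left(\frac{1}{248} \left(-16\right) - 91\right)^{2} = \left(- \frac{2}{31} - 91\right)^{2} = \left(- \frac{2823}{31}\right)^{2} = \frac{7969329}{961}$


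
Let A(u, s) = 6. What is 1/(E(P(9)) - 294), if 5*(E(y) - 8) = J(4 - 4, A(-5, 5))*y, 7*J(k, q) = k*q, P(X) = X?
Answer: -1/286 ≈ -0.0034965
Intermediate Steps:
J(k, q) = k*q/7 (J(k, q) = (k*q)/7 = k*q/7)
E(y) = 8 (E(y) = 8 + (((⅐)*(4 - 4)*6)*y)/5 = 8 + (((⅐)*0*6)*y)/5 = 8 + (0*y)/5 = 8 + (⅕)*0 = 8 + 0 = 8)
1/(E(P(9)) - 294) = 1/(8 - 294) = 1/(-286) = -1/286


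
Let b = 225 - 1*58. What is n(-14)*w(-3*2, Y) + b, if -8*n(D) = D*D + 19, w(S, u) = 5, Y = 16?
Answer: 261/8 ≈ 32.625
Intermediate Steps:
b = 167 (b = 225 - 58 = 167)
n(D) = -19/8 - D**2/8 (n(D) = -(D*D + 19)/8 = -(D**2 + 19)/8 = -(19 + D**2)/8 = -19/8 - D**2/8)
n(-14)*w(-3*2, Y) + b = (-19/8 - 1/8*(-14)**2)*5 + 167 = (-19/8 - 1/8*196)*5 + 167 = (-19/8 - 49/2)*5 + 167 = -215/8*5 + 167 = -1075/8 + 167 = 261/8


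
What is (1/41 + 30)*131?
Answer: 161261/41 ≈ 3933.2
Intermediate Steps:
(1/41 + 30)*131 = (1231/41)*131 = 161261/41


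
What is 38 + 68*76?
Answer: 5206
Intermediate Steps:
38 + 68*76 = 38 + 5168 = 5206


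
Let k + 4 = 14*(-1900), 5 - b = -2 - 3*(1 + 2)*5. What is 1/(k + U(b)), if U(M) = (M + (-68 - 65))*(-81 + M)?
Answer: -1/24255 ≈ -4.1229e-5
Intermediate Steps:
b = 52 (b = 5 - (-2 - 3*(1 + 2)*5) = 5 - (-2 - 9*5) = 5 - (-2 - 3*15) = 5 - (-2 - 45) = 5 - 1*(-47) = 5 + 47 = 52)
U(M) = (-133 + M)*(-81 + M) (U(M) = (M - 133)*(-81 + M) = (-133 + M)*(-81 + M))
k = -26604 (k = -4 + 14*(-1900) = -4 - 26600 = -26604)
1/(k + U(b)) = 1/(-26604 + (10773 + 52² - 214*52)) = 1/(-26604 + (10773 + 2704 - 11128)) = 1/(-26604 + 2349) = 1/(-24255) = -1/24255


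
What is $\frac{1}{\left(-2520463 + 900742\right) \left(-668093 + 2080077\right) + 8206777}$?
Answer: $- \frac{1}{2287011929687} \approx -4.3725 \cdot 10^{-13}$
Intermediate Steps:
$\frac{1}{\left(-2520463 + 900742\right) \left(-668093 + 2080077\right) + 8206777} = \frac{1}{\left(-1619721\right) 1411984 + 8206777} = \frac{1}{-2287020136464 + 8206777} = \frac{1}{-2287011929687} = - \frac{1}{2287011929687}$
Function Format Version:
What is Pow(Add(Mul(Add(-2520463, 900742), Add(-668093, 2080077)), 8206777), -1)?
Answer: Rational(-1, 2287011929687) ≈ -4.3725e-13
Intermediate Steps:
Pow(Add(Mul(Add(-2520463, 900742), Add(-668093, 2080077)), 8206777), -1) = Pow(Add(Mul(-1619721, 1411984), 8206777), -1) = Pow(Add(-2287020136464, 8206777), -1) = Pow(-2287011929687, -1) = Rational(-1, 2287011929687)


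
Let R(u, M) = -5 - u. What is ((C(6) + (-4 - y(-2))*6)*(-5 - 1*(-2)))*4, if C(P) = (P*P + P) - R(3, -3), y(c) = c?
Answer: -456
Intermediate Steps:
C(P) = 8 + P + P² (C(P) = (P*P + P) - (-5 - 1*3) = (P² + P) - (-5 - 3) = (P + P²) - 1*(-8) = (P + P²) + 8 = 8 + P + P²)
((C(6) + (-4 - y(-2))*6)*(-5 - 1*(-2)))*4 = (((8 + 6 + 6²) + (-4 - 1*(-2))*6)*(-5 - 1*(-2)))*4 = (((8 + 6 + 36) + (-4 + 2)*6)*(-5 + 2))*4 = ((50 - 2*6)*(-3))*4 = ((50 - 12)*(-3))*4 = (38*(-3))*4 = -114*4 = -456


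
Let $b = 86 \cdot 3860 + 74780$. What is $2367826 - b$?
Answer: $1961086$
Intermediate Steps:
$b = 406740$ ($b = 331960 + 74780 = 406740$)
$2367826 - b = 2367826 - 406740 = 1961086$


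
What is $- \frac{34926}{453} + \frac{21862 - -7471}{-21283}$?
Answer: $- \frac{252205969}{3213733} \approx -78.478$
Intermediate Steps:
$- \frac{34926}{453} + \frac{21862 - -7471}{-21283} = \left(-34926\right) \frac{1}{453} + \left(21862 + 7471\right) \left(- \frac{1}{21283}\right) = - \frac{11642}{151} + 29333 \left(- \frac{1}{21283}\right) = - \frac{11642}{151} - \frac{29333}{21283} = - \frac{252205969}{3213733}$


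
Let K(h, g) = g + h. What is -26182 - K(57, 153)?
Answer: -26392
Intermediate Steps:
-26182 - K(57, 153) = -26182 - (153 + 57) = -26182 - 1*210 = -26182 - 210 = -26392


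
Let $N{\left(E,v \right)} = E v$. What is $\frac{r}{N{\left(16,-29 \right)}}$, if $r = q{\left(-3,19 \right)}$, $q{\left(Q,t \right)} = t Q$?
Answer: $\frac{57}{464} \approx 0.12284$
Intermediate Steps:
$q{\left(Q,t \right)} = Q t$
$r = -57$ ($r = \left(-3\right) 19 = -57$)
$\frac{r}{N{\left(16,-29 \right)}} = - \frac{57}{16 \left(-29\right)} = - \frac{57}{-464} = \left(-57\right) \left(- \frac{1}{464}\right) = \frac{57}{464}$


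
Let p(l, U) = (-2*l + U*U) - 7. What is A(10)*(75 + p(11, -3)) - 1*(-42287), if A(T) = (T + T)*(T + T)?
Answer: 64287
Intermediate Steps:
p(l, U) = -7 + U² - 2*l (p(l, U) = (-2*l + U²) - 7 = (U² - 2*l) - 7 = -7 + U² - 2*l)
A(T) = 4*T² (A(T) = (2*T)*(2*T) = 4*T²)
A(10)*(75 + p(11, -3)) - 1*(-42287) = (4*10²)*(75 + (-7 + (-3)² - 2*11)) - 1*(-42287) = (4*100)*(75 + (-7 + 9 - 22)) + 42287 = 400*(75 - 20) + 42287 = 400*55 + 42287 = 22000 + 42287 = 64287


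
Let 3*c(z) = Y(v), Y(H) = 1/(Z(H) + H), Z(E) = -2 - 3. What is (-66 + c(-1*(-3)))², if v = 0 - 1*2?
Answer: 1923769/441 ≈ 4362.3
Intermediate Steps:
Z(E) = -5
v = -2 (v = 0 - 2 = -2)
Y(H) = 1/(-5 + H)
c(z) = -1/21 (c(z) = 1/(3*(-5 - 2)) = (⅓)/(-7) = (⅓)*(-⅐) = -1/21)
(-66 + c(-1*(-3)))² = (-66 - 1/21)² = (-1387/21)² = 1923769/441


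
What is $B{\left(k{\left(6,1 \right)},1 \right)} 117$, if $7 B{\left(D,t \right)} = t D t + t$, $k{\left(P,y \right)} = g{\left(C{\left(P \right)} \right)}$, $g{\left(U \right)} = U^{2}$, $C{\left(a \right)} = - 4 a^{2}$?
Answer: $\frac{2426229}{7} \approx 3.466 \cdot 10^{5}$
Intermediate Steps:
$k{\left(P,y \right)} = 16 P^{4}$ ($k{\left(P,y \right)} = \left(- 4 P^{2}\right)^{2} = 16 P^{4}$)
$B{\left(D,t \right)} = \frac{t}{7} + \frac{D t^{2}}{7}$ ($B{\left(D,t \right)} = \frac{t D t + t}{7} = \frac{D t t + t}{7} = \frac{D t^{2} + t}{7} = \frac{t + D t^{2}}{7} = \frac{t}{7} + \frac{D t^{2}}{7}$)
$B{\left(k{\left(6,1 \right)},1 \right)} 117 = \frac{1}{7} \cdot 1 \left(1 + 16 \cdot 6^{4} \cdot 1\right) 117 = \frac{1}{7} \cdot 1 \left(1 + 16 \cdot 1296 \cdot 1\right) 117 = \frac{1}{7} \cdot 1 \left(1 + 20736 \cdot 1\right) 117 = \frac{1}{7} \cdot 1 \left(1 + 20736\right) 117 = \frac{1}{7} \cdot 1 \cdot 20737 \cdot 117 = \frac{20737}{7} \cdot 117 = \frac{2426229}{7}$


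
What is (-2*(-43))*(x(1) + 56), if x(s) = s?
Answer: 4902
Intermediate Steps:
(-2*(-43))*(x(1) + 56) = (-2*(-43))*(1 + 56) = 86*57 = 4902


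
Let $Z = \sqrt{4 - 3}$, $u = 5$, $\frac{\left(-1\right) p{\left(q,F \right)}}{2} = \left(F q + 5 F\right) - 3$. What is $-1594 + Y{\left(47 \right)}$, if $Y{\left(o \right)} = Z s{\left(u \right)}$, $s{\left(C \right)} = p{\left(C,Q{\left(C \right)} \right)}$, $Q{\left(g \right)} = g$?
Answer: $-1688$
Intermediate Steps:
$p{\left(q,F \right)} = 6 - 10 F - 2 F q$ ($p{\left(q,F \right)} = - 2 \left(\left(F q + 5 F\right) - 3\right) = - 2 \left(\left(5 F + F q\right) - 3\right) = - 2 \left(-3 + 5 F + F q\right) = 6 - 10 F - 2 F q$)
$s{\left(C \right)} = 6 - 10 C - 2 C^{2}$ ($s{\left(C \right)} = 6 - 10 C - 2 C C = 6 - 10 C - 2 C^{2}$)
$Z = 1$ ($Z = \sqrt{1} = 1$)
$Y{\left(o \right)} = -94$ ($Y{\left(o \right)} = 1 \left(6 - 50 - 2 \cdot 5^{2}\right) = 1 \left(6 - 50 - 50\right) = 1 \left(-94\right) = -94$)
$-1594 + Y{\left(47 \right)} = -1594 - 94 = -1688$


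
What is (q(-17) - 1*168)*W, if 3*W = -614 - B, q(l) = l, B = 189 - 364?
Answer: 81215/3 ≈ 27072.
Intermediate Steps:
B = -175
W = -439/3 (W = (-614 - 1*(-175))/3 = (-614 + 175)/3 = (⅓)*(-439) = -439/3 ≈ -146.33)
(q(-17) - 1*168)*W = (-17 - 1*168)*(-439/3) = (-17 - 168)*(-439/3) = -185*(-439/3) = 81215/3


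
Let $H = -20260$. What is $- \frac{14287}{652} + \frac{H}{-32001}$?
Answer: $- \frac{443988767}{20864652} \approx -21.279$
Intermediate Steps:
$- \frac{14287}{652} + \frac{H}{-32001} = - \frac{14287}{652} - \frac{20260}{-32001} = \left(-14287\right) \frac{1}{652} - - \frac{20260}{32001} = - \frac{14287}{652} + \frac{20260}{32001} = - \frac{443988767}{20864652}$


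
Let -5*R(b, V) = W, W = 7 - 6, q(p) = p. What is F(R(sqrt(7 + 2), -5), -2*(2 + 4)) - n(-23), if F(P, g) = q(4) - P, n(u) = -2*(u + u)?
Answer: -439/5 ≈ -87.800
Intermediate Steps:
n(u) = -4*u
W = 1
R(b, V) = -1/5 (R(b, V) = -1/5*1 = -1/5)
F(P, g) = 4 - P
F(R(sqrt(7 + 2), -5), -2*(2 + 4)) - n(-23) = (4 - 1*(-1/5)) - (-4)*(-23) = (4 + 1/5) - 1*92 = 21/5 - 92 = -439/5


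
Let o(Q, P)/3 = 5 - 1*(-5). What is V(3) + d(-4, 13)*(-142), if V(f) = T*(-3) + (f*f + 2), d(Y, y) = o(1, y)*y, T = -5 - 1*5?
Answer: -55339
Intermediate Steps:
o(Q, P) = 30 (o(Q, P) = 3*(5 - 1*(-5)) = 3*(5 + 5) = 3*10 = 30)
T = -10 (T = -5 - 5 = -10)
d(Y, y) = 30*y
V(f) = 32 + f**2 (V(f) = -10*(-3) + (f*f + 2) = 30 + (f**2 + 2) = 30 + (2 + f**2) = 32 + f**2)
V(3) + d(-4, 13)*(-142) = (32 + 3**2) + (30*13)*(-142) = (32 + 9) + 390*(-142) = 41 - 55380 = -55339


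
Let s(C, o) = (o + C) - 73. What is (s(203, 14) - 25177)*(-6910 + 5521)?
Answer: 34770837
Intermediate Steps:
s(C, o) = -73 + C + o (s(C, o) = (C + o) - 73 = -73 + C + o)
(s(203, 14) - 25177)*(-6910 + 5521) = ((-73 + 203 + 14) - 25177)*(-6910 + 5521) = (144 - 25177)*(-1389) = -25033*(-1389) = 34770837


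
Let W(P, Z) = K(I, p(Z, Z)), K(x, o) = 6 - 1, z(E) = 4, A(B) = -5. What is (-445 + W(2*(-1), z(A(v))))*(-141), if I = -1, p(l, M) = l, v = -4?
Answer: 62040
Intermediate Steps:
K(x, o) = 5
W(P, Z) = 5
(-445 + W(2*(-1), z(A(v))))*(-141) = (-445 + 5)*(-141) = -440*(-141) = 62040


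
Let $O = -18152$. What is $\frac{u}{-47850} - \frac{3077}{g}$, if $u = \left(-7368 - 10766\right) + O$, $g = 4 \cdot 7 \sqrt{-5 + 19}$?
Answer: $\frac{18143}{23925} - \frac{3077 \sqrt{14}}{392} \approx -28.612$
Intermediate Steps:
$g = 28 \sqrt{14} \approx 104.77$
$u = -36286$ ($u = \left(-7368 - 10766\right) - 18152 = -18134 - 18152 = -36286$)
$\frac{u}{-47850} - \frac{3077}{g} = - \frac{36286}{-47850} - \frac{3077}{28 \sqrt{14}} = \left(-36286\right) \left(- \frac{1}{47850}\right) - 3077 \frac{\sqrt{14}}{392} = \frac{18143}{23925} - \frac{3077 \sqrt{14}}{392}$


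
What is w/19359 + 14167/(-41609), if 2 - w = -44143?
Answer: 19290992/9944551 ≈ 1.9399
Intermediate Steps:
w = 44145 (w = 2 - 1*(-44143) = 2 + 44143 = 44145)
w/19359 + 14167/(-41609) = 44145/19359 + 14167/(-41609) = 44145*(1/19359) + 14167*(-1/41609) = 545/239 - 14167/41609 = 19290992/9944551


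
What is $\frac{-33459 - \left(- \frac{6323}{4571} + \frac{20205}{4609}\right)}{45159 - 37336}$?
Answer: $- \frac{704968693549}{164812922197} \approx -4.2774$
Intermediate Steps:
$\frac{-33459 - \left(- \frac{6323}{4571} + \frac{20205}{4609}\right)}{45159 - 37336} = \frac{-33459 - \frac{63214348}{21067739}}{7823} = \left(-33459 + \left(- \frac{20205}{4609} + \frac{6323}{4571}\right)\right) \frac{1}{7823} = \left(-33459 - \frac{63214348}{21067739}\right) \frac{1}{7823} = \left(- \frac{704968693549}{21067739}\right) \frac{1}{7823} = - \frac{704968693549}{164812922197}$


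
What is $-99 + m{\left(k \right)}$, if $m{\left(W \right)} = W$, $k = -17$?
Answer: $-116$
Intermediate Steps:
$-99 + m{\left(k \right)} = -99 - 17 = -116$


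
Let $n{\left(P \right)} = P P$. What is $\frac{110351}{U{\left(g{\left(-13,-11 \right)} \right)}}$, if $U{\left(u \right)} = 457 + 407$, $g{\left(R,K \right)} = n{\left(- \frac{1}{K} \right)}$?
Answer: $\frac{110351}{864} \approx 127.72$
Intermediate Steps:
$n{\left(P \right)} = P^{2}$
$g{\left(R,K \right)} = \frac{1}{K^{2}}$ ($g{\left(R,K \right)} = \left(- \frac{1}{K}\right)^{2} = \frac{1}{K^{2}}$)
$U{\left(u \right)} = 864$
$\frac{110351}{U{\left(g{\left(-13,-11 \right)} \right)}} = \frac{110351}{864}$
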